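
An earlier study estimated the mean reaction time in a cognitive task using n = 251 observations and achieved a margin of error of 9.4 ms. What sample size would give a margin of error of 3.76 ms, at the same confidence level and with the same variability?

Margin of error scales as 1/√n, so n₂ = n₁·(E₁/E₂)².
n₂ = 251 × (9.4/3.76)² = 251 × 6.25 = 1568.75
Round up: n₂ = 1569.

n = 1569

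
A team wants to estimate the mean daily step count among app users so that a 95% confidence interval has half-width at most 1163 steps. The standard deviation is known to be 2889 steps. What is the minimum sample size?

n = 24

For a mean, the margin of error is E = z·σ/√n, so n = (zσ/E)².
At 95% confidence, z = 1.960.
n = (1.960 × 2889 / 1163)² = 23.71
Round up: n = 24.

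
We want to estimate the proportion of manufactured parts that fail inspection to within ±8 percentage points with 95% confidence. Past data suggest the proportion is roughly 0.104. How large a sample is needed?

56

For a proportion with margin E = 0.08 at 95% confidence, z = 1.960.
n = p̂(1−p̂)(z/E)² = 0.104 × 0.896 × (1.960/0.08)² = 55.93
Round up: n = 56.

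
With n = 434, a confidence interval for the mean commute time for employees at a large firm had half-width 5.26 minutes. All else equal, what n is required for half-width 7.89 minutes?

193

Margin of error scales as 1/√n, so n₂ = n₁·(E₁/E₂)².
n₂ = 434 × (5.26/7.89)² = 434 × 0.4444 = 192.87
Round up: n₂ = 193.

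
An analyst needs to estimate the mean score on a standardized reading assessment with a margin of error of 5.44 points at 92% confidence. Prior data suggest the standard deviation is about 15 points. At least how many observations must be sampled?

24

For a mean, the margin of error is E = z·σ/√n, so n = (zσ/E)².
At 92% confidence, z = 1.751.
n = (1.751 × 15 / 5.44)² = 23.31
Round up: n = 24.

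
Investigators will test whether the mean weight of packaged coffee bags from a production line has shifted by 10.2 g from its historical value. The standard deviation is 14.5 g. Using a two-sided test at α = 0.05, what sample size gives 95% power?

For a one-sample z-test, n = ((z_{α/2} + z_β)·σ/δ)².
z_{α/2} = 1.960 (two-sided α = 0.05); z_β = 1.645 (power 95% → β = 0.05).
n = (3.605 × 14.5 / 10.2)² = 26.26
Round up: n = 27.

27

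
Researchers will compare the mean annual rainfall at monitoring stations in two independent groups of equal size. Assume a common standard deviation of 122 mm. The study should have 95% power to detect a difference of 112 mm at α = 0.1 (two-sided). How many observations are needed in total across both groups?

For two equal groups, n per group = 2·((z_{α/2} + z_β)·σ/δ)².
z_{α/2} = 1.645; z_β = 1.645 (power 95%).
n = 2 × (3.290 × 122 / 112)² = 2 × 12.84 = 25.68
Round up: n = 26 per group.
Total across both groups: 2 × 26 = 52.

52 total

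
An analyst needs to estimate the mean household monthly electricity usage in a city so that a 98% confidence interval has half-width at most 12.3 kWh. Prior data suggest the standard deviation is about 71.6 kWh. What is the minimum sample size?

For a mean, the margin of error is E = z·σ/√n, so n = (zσ/E)².
At 98% confidence, z = 2.326.
n = (2.326 × 71.6 / 12.3)² = 183.33
Round up: n = 184.

184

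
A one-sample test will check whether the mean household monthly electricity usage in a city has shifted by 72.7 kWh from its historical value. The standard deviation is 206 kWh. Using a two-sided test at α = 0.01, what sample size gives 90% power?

120

For a one-sample z-test, n = ((z_{α/2} + z_β)·σ/δ)².
z_{α/2} = 2.576 (two-sided α = 0.01); z_β = 1.282 (power 90% → β = 0.1).
n = (3.858 × 206 / 72.7)² = 119.51
Round up: n = 120.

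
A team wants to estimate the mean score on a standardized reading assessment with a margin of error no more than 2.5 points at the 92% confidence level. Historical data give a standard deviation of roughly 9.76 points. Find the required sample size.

47

For a mean, the margin of error is E = z·σ/√n, so n = (zσ/E)².
At 92% confidence, z = 1.751.
n = (1.751 × 9.76 / 2.5)² = 46.73
Round up: n = 47.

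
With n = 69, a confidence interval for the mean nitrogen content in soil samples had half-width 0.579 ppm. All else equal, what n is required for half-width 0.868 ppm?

Margin of error scales as 1/√n, so n₂ = n₁·(E₁/E₂)².
n₂ = 69 × (0.579/0.868)² = 69 × 0.445 = 30.71
Round up: n₂ = 31.

31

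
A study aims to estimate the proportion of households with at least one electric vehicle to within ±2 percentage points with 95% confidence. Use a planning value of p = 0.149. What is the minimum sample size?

For a proportion with margin E = 0.02 at 95% confidence, z = 1.960.
n = p̂(1−p̂)(z/E)² = 0.149 × 0.851 × (1.960/0.02)² = 1217.78
Round up: n = 1218.

n = 1218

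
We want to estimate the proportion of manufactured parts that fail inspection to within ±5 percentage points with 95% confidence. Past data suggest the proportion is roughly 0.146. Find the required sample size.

For a proportion with margin E = 0.05 at 95% confidence, z = 1.960.
n = p̂(1−p̂)(z/E)² = 0.146 × 0.854 × (1.960/0.05)² = 191.59
Round up: n = 192.

192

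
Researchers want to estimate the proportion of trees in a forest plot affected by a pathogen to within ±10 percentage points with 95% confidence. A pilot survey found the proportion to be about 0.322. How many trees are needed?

84

For a proportion with margin E = 0.1 at 95% confidence, z = 1.960.
n = p̂(1−p̂)(z/E)² = 0.322 × 0.678 × (1.960/0.1)² = 83.87
Round up: n = 84.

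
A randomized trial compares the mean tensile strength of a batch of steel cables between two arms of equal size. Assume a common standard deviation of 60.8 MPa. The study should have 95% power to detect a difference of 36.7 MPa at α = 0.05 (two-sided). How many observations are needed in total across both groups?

For two equal groups, n per group = 2·((z_{α/2} + z_β)·σ/δ)².
z_{α/2} = 1.960; z_β = 1.645 (power 95%).
n = 2 × (3.605 × 60.8 / 36.7)² = 2 × 35.67 = 71.34
Round up: n = 72 per group.
Total across both groups: 2 × 72 = 144.

144 total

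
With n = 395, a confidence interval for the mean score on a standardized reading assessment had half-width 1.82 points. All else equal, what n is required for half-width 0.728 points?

2469

Margin of error scales as 1/√n, so n₂ = n₁·(E₁/E₂)².
n₂ = 395 × (1.82/0.728)² = 395 × 6.25 = 2468.75
Round up: n₂ = 2469.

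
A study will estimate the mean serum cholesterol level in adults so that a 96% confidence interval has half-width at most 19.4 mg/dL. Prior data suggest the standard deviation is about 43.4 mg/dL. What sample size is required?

For a mean, the margin of error is E = z·σ/√n, so n = (zσ/E)².
At 96% confidence, z = 2.054.
n = (2.054 × 43.4 / 19.4)² = 21.11
Round up: n = 22.

22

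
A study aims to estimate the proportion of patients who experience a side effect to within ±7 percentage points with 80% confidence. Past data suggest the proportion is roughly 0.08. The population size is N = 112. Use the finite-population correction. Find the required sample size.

For a proportion with margin E = 0.07 at 80% confidence, z = 1.282.
n = p̂(1−p̂)(z/E)² = 0.08 × 0.92 × (1.282/0.07)² = 24.69 — call this n₀.
Finite-population correction with N = 112: n = n₀ / (1 + (n₀−1)/N) = 24.69 / 1.212 = 20.37
Round up: n = 21.

n = 21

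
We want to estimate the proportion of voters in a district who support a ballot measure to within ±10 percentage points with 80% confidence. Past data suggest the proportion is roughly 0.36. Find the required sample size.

For a proportion with margin E = 0.1 at 80% confidence, z = 1.282.
n = p̂(1−p̂)(z/E)² = 0.36 × 0.64 × (1.282/0.1)² = 37.87
Round up: n = 38.

38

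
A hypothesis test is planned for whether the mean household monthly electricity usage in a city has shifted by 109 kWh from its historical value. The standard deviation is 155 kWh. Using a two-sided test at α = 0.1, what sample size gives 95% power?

For a one-sample z-test, n = ((z_{α/2} + z_β)·σ/δ)².
z_{α/2} = 1.645 (two-sided α = 0.1); z_β = 1.645 (power 95% → β = 0.05).
n = (3.290 × 155 / 109)² = 21.89
Round up: n = 22.

22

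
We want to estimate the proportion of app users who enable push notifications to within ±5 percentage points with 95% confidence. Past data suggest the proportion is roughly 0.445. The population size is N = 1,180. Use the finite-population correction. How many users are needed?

n = 288

For a proportion with margin E = 0.05 at 95% confidence, z = 1.960.
n = p̂(1−p̂)(z/E)² = 0.445 × 0.555 × (1.960/0.05)² = 379.51 — call this n₀.
Finite-population correction with N = 1,180: n = n₀ / (1 + (n₀−1)/N) = 379.51 / 1.321 = 287.29
Round up: n = 288.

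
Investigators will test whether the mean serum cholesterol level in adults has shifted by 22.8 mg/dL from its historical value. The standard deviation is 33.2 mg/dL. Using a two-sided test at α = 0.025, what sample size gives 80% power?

n = 21

For a one-sample z-test, n = ((z_{α/2} + z_β)·σ/δ)².
z_{α/2} = 2.241 (two-sided α = 0.025); z_β = 0.842 (power 80% → β = 0.2).
n = (3.083 × 33.2 / 22.8)² = 20.15
Round up: n = 21.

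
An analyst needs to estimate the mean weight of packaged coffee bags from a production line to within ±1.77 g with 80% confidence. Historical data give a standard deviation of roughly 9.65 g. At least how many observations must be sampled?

49

For a mean, the margin of error is E = z·σ/√n, so n = (zσ/E)².
At 80% confidence, z = 1.282.
n = (1.282 × 9.65 / 1.77)² = 48.85
Round up: n = 49.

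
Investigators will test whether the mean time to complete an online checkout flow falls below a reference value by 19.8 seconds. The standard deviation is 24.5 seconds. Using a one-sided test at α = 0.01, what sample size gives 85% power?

For a one-sample z-test, n = ((z_α + z_β)·σ/δ)².
z_α = 2.326 (one-sided α = 0.01); z_β = 1.036 (power 85% → β = 0.15).
n = (3.362 × 24.5 / 19.8)² = 17.31
Round up: n = 18.

18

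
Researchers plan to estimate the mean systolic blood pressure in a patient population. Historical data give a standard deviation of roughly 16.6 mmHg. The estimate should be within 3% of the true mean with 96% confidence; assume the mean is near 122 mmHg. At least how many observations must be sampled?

For a mean, the margin of error is E = z·σ/√n, so n = (zσ/E)².
At 96% confidence, z = 2.054.
E = 3% of 122 = 3.66 mmHg.
n = (2.054 × 16.6 / 3.66)² = 86.79
Round up: n = 87.

87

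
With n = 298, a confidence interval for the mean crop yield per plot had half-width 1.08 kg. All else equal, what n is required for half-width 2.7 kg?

Margin of error scales as 1/√n, so n₂ = n₁·(E₁/E₂)².
n₂ = 298 × (1.08/2.7)² = 298 × 0.16 = 47.68
Round up: n₂ = 48.

n = 48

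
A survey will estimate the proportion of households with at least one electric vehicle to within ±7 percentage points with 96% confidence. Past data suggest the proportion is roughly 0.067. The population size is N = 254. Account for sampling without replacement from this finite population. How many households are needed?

45

For a proportion with margin E = 0.07 at 96% confidence, z = 2.054.
n = p̂(1−p̂)(z/E)² = 0.067 × 0.933 × (2.054/0.07)² = 53.82 — call this n₀.
Finite-population correction with N = 254: n = n₀ / (1 + (n₀−1)/N) = 53.82 / 1.208 = 44.55
Round up: n = 45.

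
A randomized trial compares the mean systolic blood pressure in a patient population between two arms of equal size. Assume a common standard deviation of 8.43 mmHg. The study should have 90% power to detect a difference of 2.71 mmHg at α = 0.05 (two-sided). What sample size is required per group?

For two equal groups, n per group = 2·((z_{α/2} + z_β)·σ/δ)².
z_{α/2} = 1.960; z_β = 1.282 (power 90%).
n = 2 × (3.242 × 8.43 / 2.71)² = 2 × 101.71 = 203.42
Round up: n = 204 per group.

204 per group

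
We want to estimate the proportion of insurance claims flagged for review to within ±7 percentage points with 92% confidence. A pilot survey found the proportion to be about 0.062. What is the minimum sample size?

For a proportion with margin E = 0.07 at 92% confidence, z = 1.751.
n = p̂(1−p̂)(z/E)² = 0.062 × 0.938 × (1.751/0.07)² = 36.39
Round up: n = 37.

37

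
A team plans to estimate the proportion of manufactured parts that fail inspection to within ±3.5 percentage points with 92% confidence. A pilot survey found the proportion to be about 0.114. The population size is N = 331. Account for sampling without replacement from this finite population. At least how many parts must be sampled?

For a proportion with margin E = 0.035 at 92% confidence, z = 1.751.
n = p̂(1−p̂)(z/E)² = 0.114 × 0.886 × (1.751/0.035)² = 252.80 — call this n₀.
Finite-population correction with N = 331: n = n₀ / (1 + (n₀−1)/N) = 252.80 / 1.761 = 143.55
Round up: n = 144.

n = 144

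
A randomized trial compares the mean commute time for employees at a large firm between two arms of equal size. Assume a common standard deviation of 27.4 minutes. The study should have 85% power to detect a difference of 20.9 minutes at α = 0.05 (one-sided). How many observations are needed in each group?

For two equal groups, n per group = 2·((z_α + z_β)·σ/δ)².
z_α = 1.645; z_β = 1.036 (power 85%).
n = 2 × (2.681 × 27.4 / 20.9)² = 2 × 12.35 = 24.70
Round up: n = 25 per group.

25 per group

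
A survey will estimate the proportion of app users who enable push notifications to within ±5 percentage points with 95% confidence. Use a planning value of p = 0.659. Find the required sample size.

For a proportion with margin E = 0.05 at 95% confidence, z = 1.960.
n = p̂(1−p̂)(z/E)² = 0.659 × 0.341 × (1.960/0.05)² = 345.31
Round up: n = 346.

n = 346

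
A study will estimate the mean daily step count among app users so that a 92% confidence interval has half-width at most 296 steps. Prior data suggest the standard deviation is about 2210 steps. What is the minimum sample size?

For a mean, the margin of error is E = z·σ/√n, so n = (zσ/E)².
At 92% confidence, z = 1.751.
n = (1.751 × 2210 / 296)² = 170.91
Round up: n = 171.

171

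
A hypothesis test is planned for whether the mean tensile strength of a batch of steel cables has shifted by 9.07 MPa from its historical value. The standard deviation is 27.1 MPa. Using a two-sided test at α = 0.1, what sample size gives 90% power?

For a one-sample z-test, n = ((z_{α/2} + z_β)·σ/δ)².
z_{α/2} = 1.645 (two-sided α = 0.1); z_β = 1.282 (power 90% → β = 0.1).
n = (2.927 × 27.1 / 9.07)² = 76.48
Round up: n = 77.

n = 77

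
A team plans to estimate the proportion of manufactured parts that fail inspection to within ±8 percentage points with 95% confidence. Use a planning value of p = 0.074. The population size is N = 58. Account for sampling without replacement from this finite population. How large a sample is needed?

25

For a proportion with margin E = 0.08 at 95% confidence, z = 1.960.
n = p̂(1−p̂)(z/E)² = 0.074 × 0.926 × (1.960/0.08)² = 41.13 — call this n₀.
Finite-population correction with N = 58: n = n₀ / (1 + (n₀−1)/N) = 41.13 / 1.692 = 24.31
Round up: n = 25.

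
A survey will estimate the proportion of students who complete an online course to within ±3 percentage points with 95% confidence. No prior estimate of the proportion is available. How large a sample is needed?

For a proportion with margin E = 0.03 at 95% confidence, z = 1.960.
With no prior estimate, use p = 0.5, which maximizes p(1−p) at 0.25.
n = 0.25 × (z/E)² = 0.25 × (1.960/0.03)² = 1067.11
Round up: n = 1068.

1068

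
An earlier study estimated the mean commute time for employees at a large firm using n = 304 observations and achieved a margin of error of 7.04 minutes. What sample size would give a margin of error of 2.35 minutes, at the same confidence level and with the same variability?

2729

Margin of error scales as 1/√n, so n₂ = n₁·(E₁/E₂)².
n₂ = 304 × (7.04/2.35)² = 304 × 8.974 = 2728.10
Round up: n₂ = 2729.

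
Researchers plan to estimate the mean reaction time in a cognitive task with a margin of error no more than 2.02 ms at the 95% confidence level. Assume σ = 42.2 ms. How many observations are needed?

1677

For a mean, the margin of error is E = z·σ/√n, so n = (zσ/E)².
At 95% confidence, z = 1.960.
n = (1.960 × 42.2 / 2.02)² = 1676.62
Round up: n = 1677.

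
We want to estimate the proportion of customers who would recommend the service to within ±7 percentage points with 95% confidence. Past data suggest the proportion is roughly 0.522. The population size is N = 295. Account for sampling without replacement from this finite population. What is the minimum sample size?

For a proportion with margin E = 0.07 at 95% confidence, z = 1.960.
n = p̂(1−p̂)(z/E)² = 0.522 × 0.478 × (1.960/0.07)² = 195.62 — call this n₀.
Finite-population correction with N = 295: n = n₀ / (1 + (n₀−1)/N) = 195.62 / 1.66 = 117.84
Round up: n = 118.

118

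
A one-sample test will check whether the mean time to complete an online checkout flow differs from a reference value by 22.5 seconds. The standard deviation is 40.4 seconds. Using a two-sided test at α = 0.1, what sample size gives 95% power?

For a one-sample z-test, n = ((z_{α/2} + z_β)·σ/δ)².
z_{α/2} = 1.645 (two-sided α = 0.1); z_β = 1.645 (power 95% → β = 0.05).
n = (3.290 × 40.4 / 22.5)² = 34.90
Round up: n = 35.

n = 35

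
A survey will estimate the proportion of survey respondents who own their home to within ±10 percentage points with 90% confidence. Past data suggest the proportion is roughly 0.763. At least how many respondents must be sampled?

For a proportion with margin E = 0.1 at 90% confidence, z = 1.645.
n = p̂(1−p̂)(z/E)² = 0.763 × 0.237 × (1.645/0.1)² = 48.93
Round up: n = 49.

49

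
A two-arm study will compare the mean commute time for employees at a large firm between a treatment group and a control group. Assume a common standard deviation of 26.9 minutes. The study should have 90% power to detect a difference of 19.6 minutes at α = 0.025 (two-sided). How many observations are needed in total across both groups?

94 total

For two equal groups, n per group = 2·((z_{α/2} + z_β)·σ/δ)².
z_{α/2} = 2.241; z_β = 1.282 (power 90%).
n = 2 × (3.523 × 26.9 / 19.6)² = 2 × 23.38 = 46.76
Round up: n = 47 per group.
Total across both groups: 2 × 47 = 94.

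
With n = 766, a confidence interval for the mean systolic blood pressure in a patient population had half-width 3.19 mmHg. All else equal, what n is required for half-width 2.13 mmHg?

1719

Margin of error scales as 1/√n, so n₂ = n₁·(E₁/E₂)².
n₂ = 766 × (3.19/2.13)² = 766 × 2.243 = 1718.14
Round up: n₂ = 1719.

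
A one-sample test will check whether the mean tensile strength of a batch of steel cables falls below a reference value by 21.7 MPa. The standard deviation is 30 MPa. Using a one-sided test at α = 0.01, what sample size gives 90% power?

For a one-sample z-test, n = ((z_α + z_β)·σ/δ)².
z_α = 2.326 (one-sided α = 0.01); z_β = 1.282 (power 90% → β = 0.1).
n = (3.608 × 30 / 21.7)² = 24.88
Round up: n = 25.

25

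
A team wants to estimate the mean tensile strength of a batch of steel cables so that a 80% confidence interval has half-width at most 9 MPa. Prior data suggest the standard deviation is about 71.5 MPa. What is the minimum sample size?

For a mean, the margin of error is E = z·σ/√n, so n = (zσ/E)².
At 80% confidence, z = 1.282.
n = (1.282 × 71.5 / 9)² = 103.73
Round up: n = 104.

n = 104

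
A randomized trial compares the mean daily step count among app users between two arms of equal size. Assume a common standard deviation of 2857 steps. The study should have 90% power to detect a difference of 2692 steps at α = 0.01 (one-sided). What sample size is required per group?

For two equal groups, n per group = 2·((z_α + z_β)·σ/δ)².
z_α = 2.326; z_β = 1.282 (power 90%).
n = 2 × (3.608 × 2857 / 2692)² = 2 × 14.66 = 29.32
Round up: n = 30 per group.

30 per group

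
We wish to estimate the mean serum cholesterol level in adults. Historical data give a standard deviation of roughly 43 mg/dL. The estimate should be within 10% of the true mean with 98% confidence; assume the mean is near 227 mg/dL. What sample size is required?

For a mean, the margin of error is E = z·σ/√n, so n = (zσ/E)².
At 98% confidence, z = 2.326.
E = 10% of 227 = 22.7 mg/dL.
n = (2.326 × 43 / 22.7)² = 19.41
Round up: n = 20.

n = 20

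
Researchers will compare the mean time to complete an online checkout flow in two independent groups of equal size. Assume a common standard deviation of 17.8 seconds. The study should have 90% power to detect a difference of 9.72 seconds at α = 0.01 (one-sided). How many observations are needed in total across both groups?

For two equal groups, n per group = 2·((z_α + z_β)·σ/δ)².
z_α = 2.326; z_β = 1.282 (power 90%).
n = 2 × (3.608 × 17.8 / 9.72)² = 2 × 43.66 = 87.32
Round up: n = 88 per group.
Total across both groups: 2 × 88 = 176.

176 total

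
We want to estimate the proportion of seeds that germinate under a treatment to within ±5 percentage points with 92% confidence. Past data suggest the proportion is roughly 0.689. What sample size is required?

263

For a proportion with margin E = 0.05 at 92% confidence, z = 1.751.
n = p̂(1−p̂)(z/E)² = 0.689 × 0.311 × (1.751/0.05)² = 262.79
Round up: n = 263.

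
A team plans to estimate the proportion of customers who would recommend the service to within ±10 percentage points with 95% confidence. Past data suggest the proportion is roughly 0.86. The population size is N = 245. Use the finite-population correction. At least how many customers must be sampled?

For a proportion with margin E = 0.1 at 95% confidence, z = 1.960.
n = p̂(1−p̂)(z/E)² = 0.86 × 0.14 × (1.960/0.1)² = 46.25 — call this n₀.
Finite-population correction with N = 245: n = n₀ / (1 + (n₀−1)/N) = 46.25 / 1.185 = 39.03
Round up: n = 40.

40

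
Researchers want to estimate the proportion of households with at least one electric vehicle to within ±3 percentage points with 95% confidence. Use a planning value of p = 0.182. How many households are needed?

For a proportion with margin E = 0.03 at 95% confidence, z = 1.960.
n = p̂(1−p̂)(z/E)² = 0.182 × 0.818 × (1.960/0.03)² = 635.47
Round up: n = 636.

n = 636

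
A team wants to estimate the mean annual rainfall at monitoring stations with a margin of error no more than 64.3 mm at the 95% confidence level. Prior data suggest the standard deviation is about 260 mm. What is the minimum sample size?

n = 63

For a mean, the margin of error is E = z·σ/√n, so n = (zσ/E)².
At 95% confidence, z = 1.960.
n = (1.960 × 260 / 64.3)² = 62.81
Round up: n = 63.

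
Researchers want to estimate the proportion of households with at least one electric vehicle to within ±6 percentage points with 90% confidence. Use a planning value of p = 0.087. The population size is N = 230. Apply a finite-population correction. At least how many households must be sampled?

48

For a proportion with margin E = 0.06 at 90% confidence, z = 1.645.
n = p̂(1−p̂)(z/E)² = 0.087 × 0.913 × (1.645/0.06)² = 59.71 — call this n₀.
Finite-population correction with N = 230: n = n₀ / (1 + (n₀−1)/N) = 59.71 / 1.255 = 47.58
Round up: n = 48.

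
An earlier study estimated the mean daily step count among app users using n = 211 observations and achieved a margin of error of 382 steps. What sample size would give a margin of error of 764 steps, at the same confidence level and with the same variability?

Margin of error scales as 1/√n, so n₂ = n₁·(E₁/E₂)².
n₂ = 211 × (382/764)² = 211 × 0.25 = 52.75
Round up: n₂ = 53.

53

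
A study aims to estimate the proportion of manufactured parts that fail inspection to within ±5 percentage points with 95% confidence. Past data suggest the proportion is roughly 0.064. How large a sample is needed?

93

For a proportion with margin E = 0.05 at 95% confidence, z = 1.960.
n = p̂(1−p̂)(z/E)² = 0.064 × 0.936 × (1.960/0.05)² = 92.05
Round up: n = 93.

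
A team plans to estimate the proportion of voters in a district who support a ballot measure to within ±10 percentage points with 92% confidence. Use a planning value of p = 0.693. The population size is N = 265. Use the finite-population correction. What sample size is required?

n = 53

For a proportion with margin E = 0.1 at 92% confidence, z = 1.751.
n = p̂(1−p̂)(z/E)² = 0.693 × 0.307 × (1.751/0.1)² = 65.23 — call this n₀.
Finite-population correction with N = 265: n = n₀ / (1 + (n₀−1)/N) = 65.23 / 1.242 = 52.52
Round up: n = 53.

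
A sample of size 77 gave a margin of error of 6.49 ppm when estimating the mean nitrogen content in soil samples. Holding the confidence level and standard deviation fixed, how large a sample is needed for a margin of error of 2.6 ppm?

n = 480

Margin of error scales as 1/√n, so n₂ = n₁·(E₁/E₂)².
n₂ = 77 × (6.49/2.6)² = 77 × 6.231 = 479.79
Round up: n₂ = 480.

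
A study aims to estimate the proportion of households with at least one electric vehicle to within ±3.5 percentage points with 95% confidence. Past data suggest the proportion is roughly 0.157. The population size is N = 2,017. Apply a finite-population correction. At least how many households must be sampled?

For a proportion with margin E = 0.035 at 95% confidence, z = 1.960.
n = p̂(1−p̂)(z/E)² = 0.157 × 0.843 × (1.960/0.035)² = 415.05 — call this n₀.
Finite-population correction with N = 2,017: n = n₀ / (1 + (n₀−1)/N) = 415.05 / 1.205 = 344.44
Round up: n = 345.

n = 345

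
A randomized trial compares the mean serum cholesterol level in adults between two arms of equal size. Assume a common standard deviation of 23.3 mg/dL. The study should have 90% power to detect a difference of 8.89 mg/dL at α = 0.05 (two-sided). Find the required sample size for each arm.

For two equal groups, n per group = 2·((z_{α/2} + z_β)·σ/δ)².
z_{α/2} = 1.960; z_β = 1.282 (power 90%).
n = 2 × (3.242 × 23.3 / 8.89)² = 2 × 72.20 = 144.40
Round up: n = 145 per group.

145 per group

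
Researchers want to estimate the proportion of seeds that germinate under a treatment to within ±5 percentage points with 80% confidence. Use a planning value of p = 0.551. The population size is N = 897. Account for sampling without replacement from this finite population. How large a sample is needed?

For a proportion with margin E = 0.05 at 80% confidence, z = 1.282.
n = p̂(1−p̂)(z/E)² = 0.551 × 0.449 × (1.282/0.05)² = 162.64 — call this n₀.
Finite-population correction with N = 897: n = n₀ / (1 + (n₀−1)/N) = 162.64 / 1.18 = 137.83
Round up: n = 138.

138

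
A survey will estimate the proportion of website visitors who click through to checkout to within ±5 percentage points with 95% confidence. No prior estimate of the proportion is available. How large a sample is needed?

For a proportion with margin E = 0.05 at 95% confidence, z = 1.960.
With no prior estimate, use p = 0.5, which maximizes p(1−p) at 0.25.
n = 0.25 × (z/E)² = 0.25 × (1.960/0.05)² = 384.16
Round up: n = 385.

385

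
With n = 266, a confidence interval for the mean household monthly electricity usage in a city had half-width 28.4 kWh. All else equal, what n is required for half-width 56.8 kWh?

Margin of error scales as 1/√n, so n₂ = n₁·(E₁/E₂)².
n₂ = 266 × (28.4/56.8)² = 266 × 0.25 = 66.50
Round up: n₂ = 67.

67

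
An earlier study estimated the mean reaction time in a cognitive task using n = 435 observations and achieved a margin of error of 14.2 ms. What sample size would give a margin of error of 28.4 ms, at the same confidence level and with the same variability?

Margin of error scales as 1/√n, so n₂ = n₁·(E₁/E₂)².
n₂ = 435 × (14.2/28.4)² = 435 × 0.25 = 108.75
Round up: n₂ = 109.

109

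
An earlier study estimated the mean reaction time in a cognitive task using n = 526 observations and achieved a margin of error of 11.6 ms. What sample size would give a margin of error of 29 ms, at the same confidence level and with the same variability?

n = 85

Margin of error scales as 1/√n, so n₂ = n₁·(E₁/E₂)².
n₂ = 526 × (11.6/29)² = 526 × 0.16 = 84.16
Round up: n₂ = 85.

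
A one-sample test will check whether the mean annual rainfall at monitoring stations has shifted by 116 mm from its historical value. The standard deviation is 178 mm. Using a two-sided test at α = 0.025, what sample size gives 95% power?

36

For a one-sample z-test, n = ((z_{α/2} + z_β)·σ/δ)².
z_{α/2} = 2.241 (two-sided α = 0.025); z_β = 1.645 (power 95% → β = 0.05).
n = (3.886 × 178 / 116)² = 35.56
Round up: n = 36.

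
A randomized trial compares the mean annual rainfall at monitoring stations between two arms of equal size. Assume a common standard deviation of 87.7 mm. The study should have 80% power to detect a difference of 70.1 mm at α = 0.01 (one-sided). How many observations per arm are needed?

For two equal groups, n per group = 2·((z_α + z_β)·σ/δ)².
z_α = 2.326; z_β = 0.842 (power 80%).
n = 2 × (3.168 × 87.7 / 70.1)² = 2 × 15.71 = 31.42
Round up: n = 32 per group.

32 per group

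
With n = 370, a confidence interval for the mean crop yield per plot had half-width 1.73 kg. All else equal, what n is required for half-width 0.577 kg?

n = 3327

Margin of error scales as 1/√n, so n₂ = n₁·(E₁/E₂)².
n₂ = 370 × (1.73/0.577)² = 370 × 8.99 = 3326.30
Round up: n₂ = 3327.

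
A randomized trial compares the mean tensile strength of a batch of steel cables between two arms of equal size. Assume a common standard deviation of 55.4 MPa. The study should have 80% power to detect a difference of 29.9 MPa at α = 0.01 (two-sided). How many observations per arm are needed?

For two equal groups, n per group = 2·((z_{α/2} + z_β)·σ/δ)².
z_{α/2} = 2.576; z_β = 0.842 (power 80%).
n = 2 × (3.418 × 55.4 / 29.9)² = 2 × 40.11 = 80.22
Round up: n = 81 per group.

81 per group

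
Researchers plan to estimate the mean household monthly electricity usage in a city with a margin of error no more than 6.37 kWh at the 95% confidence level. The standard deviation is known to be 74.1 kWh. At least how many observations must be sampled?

For a mean, the margin of error is E = z·σ/√n, so n = (zσ/E)².
At 95% confidence, z = 1.960.
n = (1.960 × 74.1 / 6.37)² = 519.84
Round up: n = 520.

520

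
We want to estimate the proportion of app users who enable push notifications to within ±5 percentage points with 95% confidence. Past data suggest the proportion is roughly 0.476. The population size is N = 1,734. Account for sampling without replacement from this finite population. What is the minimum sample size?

For a proportion with margin E = 0.05 at 95% confidence, z = 1.960.
n = p̂(1−p̂)(z/E)² = 0.476 × 0.524 × (1.960/0.05)² = 383.27 — call this n₀.
Finite-population correction with N = 1,734: n = n₀ / (1 + (n₀−1)/N) = 383.27 / 1.22 = 314.16
Round up: n = 315.

315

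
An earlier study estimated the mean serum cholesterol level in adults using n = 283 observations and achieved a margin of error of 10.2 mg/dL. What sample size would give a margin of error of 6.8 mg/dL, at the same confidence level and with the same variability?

Margin of error scales as 1/√n, so n₂ = n₁·(E₁/E₂)².
n₂ = 283 × (10.2/6.8)² = 283 × 2.25 = 636.75
Round up: n₂ = 637.

n = 637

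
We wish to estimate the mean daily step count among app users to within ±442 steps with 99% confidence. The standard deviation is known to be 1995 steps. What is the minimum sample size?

For a mean, the margin of error is E = z·σ/√n, so n = (zσ/E)².
At 99% confidence, z = 2.576.
n = (2.576 × 1995 / 442)² = 135.19
Round up: n = 136.

n = 136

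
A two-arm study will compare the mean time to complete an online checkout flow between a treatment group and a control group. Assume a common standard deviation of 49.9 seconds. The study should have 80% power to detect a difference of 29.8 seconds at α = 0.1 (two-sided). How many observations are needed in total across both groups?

For two equal groups, n per group = 2·((z_{α/2} + z_β)·σ/δ)².
z_{α/2} = 1.645; z_β = 0.842 (power 80%).
n = 2 × (2.487 × 49.9 / 29.8)² = 2 × 17.34 = 34.68
Round up: n = 35 per group.
Total across both groups: 2 × 35 = 70.

70 total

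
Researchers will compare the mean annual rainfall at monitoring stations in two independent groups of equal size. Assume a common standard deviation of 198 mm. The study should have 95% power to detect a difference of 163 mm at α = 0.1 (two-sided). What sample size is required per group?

For two equal groups, n per group = 2·((z_{α/2} + z_β)·σ/δ)².
z_{α/2} = 1.645; z_β = 1.645 (power 95%).
n = 2 × (3.290 × 198 / 163)² = 2 × 15.97 = 31.94
Round up: n = 32 per group.

32 per group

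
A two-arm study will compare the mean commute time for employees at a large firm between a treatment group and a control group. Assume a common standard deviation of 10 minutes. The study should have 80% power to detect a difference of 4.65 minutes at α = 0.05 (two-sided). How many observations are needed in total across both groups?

For two equal groups, n per group = 2·((z_{α/2} + z_β)·σ/δ)².
z_{α/2} = 1.960; z_β = 0.842 (power 80%).
n = 2 × (2.802 × 10 / 4.65)² = 2 × 36.31 = 72.62
Round up: n = 73 per group.
Total across both groups: 2 × 73 = 146.

146 total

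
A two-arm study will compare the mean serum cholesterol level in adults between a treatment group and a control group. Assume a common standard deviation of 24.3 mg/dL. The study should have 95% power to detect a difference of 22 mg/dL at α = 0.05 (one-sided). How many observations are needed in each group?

For two equal groups, n per group = 2·((z_α + z_β)·σ/δ)².
z_α = 1.645; z_β = 1.645 (power 95%).
n = 2 × (3.290 × 24.3 / 22)² = 2 × 13.21 = 26.42
Round up: n = 27 per group.

27 per group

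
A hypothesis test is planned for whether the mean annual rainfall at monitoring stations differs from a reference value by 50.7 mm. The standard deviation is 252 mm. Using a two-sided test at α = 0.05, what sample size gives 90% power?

260

For a one-sample z-test, n = ((z_{α/2} + z_β)·σ/δ)².
z_{α/2} = 1.960 (two-sided α = 0.05); z_β = 1.282 (power 90% → β = 0.1).
n = (3.242 × 252 / 50.7)² = 259.66
Round up: n = 260.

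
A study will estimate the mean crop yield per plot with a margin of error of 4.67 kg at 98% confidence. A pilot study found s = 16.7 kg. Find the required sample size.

For a mean, the margin of error is E = z·σ/√n, so n = (zσ/E)².
At 98% confidence, z = 2.326.
n = (2.326 × 16.7 / 4.67)² = 69.19
Round up: n = 70.

70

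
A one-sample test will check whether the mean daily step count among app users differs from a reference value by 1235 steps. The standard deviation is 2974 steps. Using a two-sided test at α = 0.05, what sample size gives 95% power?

n = 76

For a one-sample z-test, n = ((z_{α/2} + z_β)·σ/δ)².
z_{α/2} = 1.960 (two-sided α = 0.05); z_β = 1.645 (power 95% → β = 0.05).
n = (3.605 × 2974 / 1235)² = 75.36
Round up: n = 76.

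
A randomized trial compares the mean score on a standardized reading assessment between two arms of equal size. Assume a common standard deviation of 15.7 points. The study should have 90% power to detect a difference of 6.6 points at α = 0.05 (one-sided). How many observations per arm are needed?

For two equal groups, n per group = 2·((z_α + z_β)·σ/δ)².
z_α = 1.645; z_β = 1.282 (power 90%).
n = 2 × (2.927 × 15.7 / 6.6)² = 2 × 48.48 = 96.96
Round up: n = 97 per group.

97 per group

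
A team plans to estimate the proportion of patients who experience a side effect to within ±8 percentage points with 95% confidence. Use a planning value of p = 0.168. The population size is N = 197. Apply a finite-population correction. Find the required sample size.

60

For a proportion with margin E = 0.08 at 95% confidence, z = 1.960.
n = p̂(1−p̂)(z/E)² = 0.168 × 0.832 × (1.960/0.08)² = 83.90 — call this n₀.
Finite-population correction with N = 197: n = n₀ / (1 + (n₀−1)/N) = 83.90 / 1.421 = 59.04
Round up: n = 60.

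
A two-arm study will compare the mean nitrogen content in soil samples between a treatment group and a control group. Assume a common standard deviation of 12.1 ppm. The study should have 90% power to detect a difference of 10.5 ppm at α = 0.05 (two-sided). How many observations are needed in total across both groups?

56 total

For two equal groups, n per group = 2·((z_{α/2} + z_β)·σ/δ)².
z_{α/2} = 1.960; z_β = 1.282 (power 90%).
n = 2 × (3.242 × 12.1 / 10.5)² = 2 × 13.96 = 27.92
Round up: n = 28 per group.
Total across both groups: 2 × 28 = 56.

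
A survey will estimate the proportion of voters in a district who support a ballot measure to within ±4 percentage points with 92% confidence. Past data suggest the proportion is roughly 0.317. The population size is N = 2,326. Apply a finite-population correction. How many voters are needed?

353

For a proportion with margin E = 0.04 at 92% confidence, z = 1.751.
n = p̂(1−p̂)(z/E)² = 0.317 × 0.683 × (1.751/0.04)² = 414.89 — call this n₀.
Finite-population correction with N = 2,326: n = n₀ / (1 + (n₀−1)/N) = 414.89 / 1.178 = 352.20
Round up: n = 353.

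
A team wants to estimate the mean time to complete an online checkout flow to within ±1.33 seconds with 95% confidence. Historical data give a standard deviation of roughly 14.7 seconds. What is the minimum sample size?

470

For a mean, the margin of error is E = z·σ/√n, so n = (zσ/E)².
At 95% confidence, z = 1.960.
n = (1.960 × 14.7 / 1.33)² = 469.29
Round up: n = 470.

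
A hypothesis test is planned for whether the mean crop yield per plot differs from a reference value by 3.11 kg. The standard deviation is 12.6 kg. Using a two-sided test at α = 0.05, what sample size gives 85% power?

For a one-sample z-test, n = ((z_{α/2} + z_β)·σ/δ)².
z_{α/2} = 1.960 (two-sided α = 0.05); z_β = 1.036 (power 85% → β = 0.15).
n = (2.996 × 12.6 / 3.11)² = 147.33
Round up: n = 148.

148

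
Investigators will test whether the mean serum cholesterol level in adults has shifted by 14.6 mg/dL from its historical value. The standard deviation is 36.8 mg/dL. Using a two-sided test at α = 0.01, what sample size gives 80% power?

For a one-sample z-test, n = ((z_{α/2} + z_β)·σ/δ)².
z_{α/2} = 2.576 (two-sided α = 0.01); z_β = 0.842 (power 80% → β = 0.2).
n = (3.418 × 36.8 / 14.6)² = 74.22
Round up: n = 75.

75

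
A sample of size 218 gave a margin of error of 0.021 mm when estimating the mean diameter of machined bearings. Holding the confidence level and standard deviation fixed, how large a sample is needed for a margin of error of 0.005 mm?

Margin of error scales as 1/√n, so n₂ = n₁·(E₁/E₂)².
n₂ = 218 × (0.021/0.005)² = 218 × 17.64 = 3845.52
Round up: n₂ = 3846.

3846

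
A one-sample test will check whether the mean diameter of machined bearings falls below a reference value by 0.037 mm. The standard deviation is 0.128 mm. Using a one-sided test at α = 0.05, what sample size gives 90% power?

103

For a one-sample z-test, n = ((z_α + z_β)·σ/δ)².
z_α = 1.645 (one-sided α = 0.05); z_β = 1.282 (power 90% → β = 0.1).
n = (2.927 × 0.128 / 0.037)² = 102.53
Round up: n = 103.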